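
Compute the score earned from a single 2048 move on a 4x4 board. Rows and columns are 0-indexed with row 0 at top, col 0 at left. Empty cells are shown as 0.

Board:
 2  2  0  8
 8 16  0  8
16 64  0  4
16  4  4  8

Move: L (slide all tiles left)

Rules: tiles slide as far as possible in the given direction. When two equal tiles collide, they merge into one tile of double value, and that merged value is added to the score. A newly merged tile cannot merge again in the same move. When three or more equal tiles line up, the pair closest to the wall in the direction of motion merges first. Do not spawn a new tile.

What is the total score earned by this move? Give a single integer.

Slide left:
row 0: [2, 2, 0, 8] -> [4, 8, 0, 0]  score +4 (running 4)
row 1: [8, 16, 0, 8] -> [8, 16, 8, 0]  score +0 (running 4)
row 2: [16, 64, 0, 4] -> [16, 64, 4, 0]  score +0 (running 4)
row 3: [16, 4, 4, 8] -> [16, 8, 8, 0]  score +8 (running 12)
Board after move:
 4  8  0  0
 8 16  8  0
16 64  4  0
16  8  8  0

Answer: 12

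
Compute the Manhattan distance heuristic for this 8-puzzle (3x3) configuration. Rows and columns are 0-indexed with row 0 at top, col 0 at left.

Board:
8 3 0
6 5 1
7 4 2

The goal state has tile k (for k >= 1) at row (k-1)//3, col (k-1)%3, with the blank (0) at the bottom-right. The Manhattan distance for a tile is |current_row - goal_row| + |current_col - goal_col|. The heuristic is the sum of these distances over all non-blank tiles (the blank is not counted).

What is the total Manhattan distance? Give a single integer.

Tile 8: (0,0)->(2,1) = 3
Tile 3: (0,1)->(0,2) = 1
Tile 6: (1,0)->(1,2) = 2
Tile 5: (1,1)->(1,1) = 0
Tile 1: (1,2)->(0,0) = 3
Tile 7: (2,0)->(2,0) = 0
Tile 4: (2,1)->(1,0) = 2
Tile 2: (2,2)->(0,1) = 3
Sum: 3 + 1 + 2 + 0 + 3 + 0 + 2 + 3 = 14

Answer: 14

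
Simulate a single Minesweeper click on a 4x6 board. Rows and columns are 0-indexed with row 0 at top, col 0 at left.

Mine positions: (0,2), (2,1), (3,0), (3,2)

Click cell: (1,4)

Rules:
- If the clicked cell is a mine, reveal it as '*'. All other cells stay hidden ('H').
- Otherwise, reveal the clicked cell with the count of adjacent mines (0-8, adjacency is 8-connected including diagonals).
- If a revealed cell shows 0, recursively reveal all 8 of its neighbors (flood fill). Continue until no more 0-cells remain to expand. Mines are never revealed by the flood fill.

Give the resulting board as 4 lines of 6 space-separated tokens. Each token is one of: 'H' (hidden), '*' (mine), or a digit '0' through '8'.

H H H 1 0 0
H H H 1 0 0
H H H 1 0 0
H H H 1 0 0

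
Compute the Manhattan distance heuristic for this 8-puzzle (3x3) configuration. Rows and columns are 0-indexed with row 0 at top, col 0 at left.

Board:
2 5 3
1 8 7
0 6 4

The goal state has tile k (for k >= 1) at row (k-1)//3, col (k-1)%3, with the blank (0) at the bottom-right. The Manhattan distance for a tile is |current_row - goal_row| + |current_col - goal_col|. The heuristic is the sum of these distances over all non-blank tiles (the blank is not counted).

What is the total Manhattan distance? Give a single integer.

Tile 2: (0,0)->(0,1) = 1
Tile 5: (0,1)->(1,1) = 1
Tile 3: (0,2)->(0,2) = 0
Tile 1: (1,0)->(0,0) = 1
Tile 8: (1,1)->(2,1) = 1
Tile 7: (1,2)->(2,0) = 3
Tile 6: (2,1)->(1,2) = 2
Tile 4: (2,2)->(1,0) = 3
Sum: 1 + 1 + 0 + 1 + 1 + 3 + 2 + 3 = 12

Answer: 12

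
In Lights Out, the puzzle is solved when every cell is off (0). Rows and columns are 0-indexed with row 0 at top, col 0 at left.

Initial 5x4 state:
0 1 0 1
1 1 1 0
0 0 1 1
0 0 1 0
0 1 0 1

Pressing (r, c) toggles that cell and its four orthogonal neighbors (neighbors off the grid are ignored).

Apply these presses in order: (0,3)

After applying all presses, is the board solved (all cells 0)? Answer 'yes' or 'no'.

After press 1 at (0,3):
0 1 1 0
1 1 1 1
0 0 1 1
0 0 1 0
0 1 0 1

Lights still on: 11

Answer: no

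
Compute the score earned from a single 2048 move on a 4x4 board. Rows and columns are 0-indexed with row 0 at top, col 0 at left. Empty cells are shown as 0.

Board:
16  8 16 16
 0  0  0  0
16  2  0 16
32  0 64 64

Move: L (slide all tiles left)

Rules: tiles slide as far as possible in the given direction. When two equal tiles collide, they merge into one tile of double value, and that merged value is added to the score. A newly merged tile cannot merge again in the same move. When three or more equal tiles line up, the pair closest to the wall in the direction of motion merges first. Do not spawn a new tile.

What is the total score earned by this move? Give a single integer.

Answer: 160

Derivation:
Slide left:
row 0: [16, 8, 16, 16] -> [16, 8, 32, 0]  score +32 (running 32)
row 1: [0, 0, 0, 0] -> [0, 0, 0, 0]  score +0 (running 32)
row 2: [16, 2, 0, 16] -> [16, 2, 16, 0]  score +0 (running 32)
row 3: [32, 0, 64, 64] -> [32, 128, 0, 0]  score +128 (running 160)
Board after move:
 16   8  32   0
  0   0   0   0
 16   2  16   0
 32 128   0   0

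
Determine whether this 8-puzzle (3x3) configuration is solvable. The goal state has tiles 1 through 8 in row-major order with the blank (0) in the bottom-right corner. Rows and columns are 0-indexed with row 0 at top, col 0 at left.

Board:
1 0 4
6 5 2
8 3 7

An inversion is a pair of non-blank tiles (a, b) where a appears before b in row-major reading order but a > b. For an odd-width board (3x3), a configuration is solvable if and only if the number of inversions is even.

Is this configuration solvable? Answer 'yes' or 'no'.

Answer: no

Derivation:
Inversions (pairs i<j in row-major order where tile[i] > tile[j] > 0): 9
9 is odd, so the puzzle is not solvable.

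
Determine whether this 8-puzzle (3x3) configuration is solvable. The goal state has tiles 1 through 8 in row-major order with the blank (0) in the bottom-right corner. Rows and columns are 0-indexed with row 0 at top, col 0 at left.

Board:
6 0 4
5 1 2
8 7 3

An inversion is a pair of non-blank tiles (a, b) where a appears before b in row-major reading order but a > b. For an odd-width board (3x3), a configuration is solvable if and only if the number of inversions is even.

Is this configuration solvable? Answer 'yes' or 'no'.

Answer: yes

Derivation:
Inversions (pairs i<j in row-major order where tile[i] > tile[j] > 0): 14
14 is even, so the puzzle is solvable.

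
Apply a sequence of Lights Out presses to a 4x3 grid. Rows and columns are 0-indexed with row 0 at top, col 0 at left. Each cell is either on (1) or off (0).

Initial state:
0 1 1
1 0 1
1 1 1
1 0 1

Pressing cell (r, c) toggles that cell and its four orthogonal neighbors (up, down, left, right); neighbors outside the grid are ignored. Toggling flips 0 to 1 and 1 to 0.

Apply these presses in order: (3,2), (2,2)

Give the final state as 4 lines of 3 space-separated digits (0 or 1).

After press 1 at (3,2):
0 1 1
1 0 1
1 1 0
1 1 0

After press 2 at (2,2):
0 1 1
1 0 0
1 0 1
1 1 1

Answer: 0 1 1
1 0 0
1 0 1
1 1 1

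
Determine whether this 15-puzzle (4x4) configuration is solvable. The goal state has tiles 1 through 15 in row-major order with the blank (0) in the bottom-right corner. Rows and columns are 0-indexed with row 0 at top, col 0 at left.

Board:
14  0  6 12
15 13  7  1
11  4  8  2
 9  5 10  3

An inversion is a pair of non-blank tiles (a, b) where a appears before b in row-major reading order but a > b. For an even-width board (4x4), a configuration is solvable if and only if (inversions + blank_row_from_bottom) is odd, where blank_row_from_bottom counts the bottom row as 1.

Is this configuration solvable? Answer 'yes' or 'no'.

Inversions: 70
Blank is in row 0 (0-indexed from top), which is row 4 counting from the bottom (bottom = 1).
70 + 4 = 74, which is even, so the puzzle is not solvable.

Answer: no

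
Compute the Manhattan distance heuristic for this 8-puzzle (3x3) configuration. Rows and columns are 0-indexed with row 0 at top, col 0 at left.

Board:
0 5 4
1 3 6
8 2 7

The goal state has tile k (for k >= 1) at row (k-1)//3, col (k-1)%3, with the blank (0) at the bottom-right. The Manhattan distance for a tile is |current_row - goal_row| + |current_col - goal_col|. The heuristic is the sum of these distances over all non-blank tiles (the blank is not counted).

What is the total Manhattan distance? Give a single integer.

Tile 5: (0,1)->(1,1) = 1
Tile 4: (0,2)->(1,0) = 3
Tile 1: (1,0)->(0,0) = 1
Tile 3: (1,1)->(0,2) = 2
Tile 6: (1,2)->(1,2) = 0
Tile 8: (2,0)->(2,1) = 1
Tile 2: (2,1)->(0,1) = 2
Tile 7: (2,2)->(2,0) = 2
Sum: 1 + 3 + 1 + 2 + 0 + 1 + 2 + 2 = 12

Answer: 12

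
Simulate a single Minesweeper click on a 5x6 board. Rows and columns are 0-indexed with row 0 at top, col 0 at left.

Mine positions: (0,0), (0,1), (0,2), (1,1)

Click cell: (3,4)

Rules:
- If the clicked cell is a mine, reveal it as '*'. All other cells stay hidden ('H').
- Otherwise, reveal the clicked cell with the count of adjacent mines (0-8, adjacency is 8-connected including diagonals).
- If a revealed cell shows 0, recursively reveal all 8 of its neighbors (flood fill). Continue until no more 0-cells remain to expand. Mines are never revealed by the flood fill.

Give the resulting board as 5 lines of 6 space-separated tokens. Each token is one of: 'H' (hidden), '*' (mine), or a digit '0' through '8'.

H H H 1 0 0
H H 3 1 0 0
1 1 1 0 0 0
0 0 0 0 0 0
0 0 0 0 0 0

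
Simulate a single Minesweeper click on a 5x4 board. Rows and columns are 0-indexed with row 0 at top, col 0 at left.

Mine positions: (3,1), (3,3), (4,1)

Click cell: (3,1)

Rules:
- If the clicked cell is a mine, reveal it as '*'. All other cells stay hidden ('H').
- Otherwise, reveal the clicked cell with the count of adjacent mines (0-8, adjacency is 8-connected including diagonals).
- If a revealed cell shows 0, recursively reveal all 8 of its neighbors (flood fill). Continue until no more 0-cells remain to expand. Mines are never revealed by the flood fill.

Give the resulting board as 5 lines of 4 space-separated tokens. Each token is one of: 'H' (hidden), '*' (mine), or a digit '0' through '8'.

H H H H
H H H H
H H H H
H * H H
H H H H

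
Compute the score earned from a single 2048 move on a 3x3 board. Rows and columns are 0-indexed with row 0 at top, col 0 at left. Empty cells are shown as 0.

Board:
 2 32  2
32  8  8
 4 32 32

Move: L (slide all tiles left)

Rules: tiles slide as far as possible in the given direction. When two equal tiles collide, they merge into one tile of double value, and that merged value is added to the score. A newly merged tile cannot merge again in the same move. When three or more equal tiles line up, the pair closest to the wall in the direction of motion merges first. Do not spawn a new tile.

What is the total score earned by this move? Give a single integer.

Slide left:
row 0: [2, 32, 2] -> [2, 32, 2]  score +0 (running 0)
row 1: [32, 8, 8] -> [32, 16, 0]  score +16 (running 16)
row 2: [4, 32, 32] -> [4, 64, 0]  score +64 (running 80)
Board after move:
 2 32  2
32 16  0
 4 64  0

Answer: 80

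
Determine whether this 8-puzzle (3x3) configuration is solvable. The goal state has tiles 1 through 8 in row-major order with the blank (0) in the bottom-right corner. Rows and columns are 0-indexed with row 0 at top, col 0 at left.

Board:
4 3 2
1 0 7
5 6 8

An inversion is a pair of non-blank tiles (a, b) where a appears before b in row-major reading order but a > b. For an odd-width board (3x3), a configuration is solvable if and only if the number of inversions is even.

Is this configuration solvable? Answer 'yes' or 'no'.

Inversions (pairs i<j in row-major order where tile[i] > tile[j] > 0): 8
8 is even, so the puzzle is solvable.

Answer: yes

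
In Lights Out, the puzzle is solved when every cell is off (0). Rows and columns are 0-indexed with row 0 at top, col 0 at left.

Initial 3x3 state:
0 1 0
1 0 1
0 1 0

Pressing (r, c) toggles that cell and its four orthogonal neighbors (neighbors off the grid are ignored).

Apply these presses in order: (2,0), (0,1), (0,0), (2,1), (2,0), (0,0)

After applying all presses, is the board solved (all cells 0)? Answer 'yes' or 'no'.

Answer: no

Derivation:
After press 1 at (2,0):
0 1 0
0 0 1
1 0 0

After press 2 at (0,1):
1 0 1
0 1 1
1 0 0

After press 3 at (0,0):
0 1 1
1 1 1
1 0 0

After press 4 at (2,1):
0 1 1
1 0 1
0 1 1

After press 5 at (2,0):
0 1 1
0 0 1
1 0 1

After press 6 at (0,0):
1 0 1
1 0 1
1 0 1

Lights still on: 6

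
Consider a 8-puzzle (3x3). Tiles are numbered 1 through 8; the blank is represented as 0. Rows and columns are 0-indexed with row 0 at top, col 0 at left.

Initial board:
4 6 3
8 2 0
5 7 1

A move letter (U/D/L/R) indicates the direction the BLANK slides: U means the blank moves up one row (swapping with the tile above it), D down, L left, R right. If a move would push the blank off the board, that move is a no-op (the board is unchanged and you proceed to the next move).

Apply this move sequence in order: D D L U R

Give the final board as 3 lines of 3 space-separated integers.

Answer: 4 6 3
8 1 0
5 2 7

Derivation:
After move 1 (D):
4 6 3
8 2 1
5 7 0

After move 2 (D):
4 6 3
8 2 1
5 7 0

After move 3 (L):
4 6 3
8 2 1
5 0 7

After move 4 (U):
4 6 3
8 0 1
5 2 7

After move 5 (R):
4 6 3
8 1 0
5 2 7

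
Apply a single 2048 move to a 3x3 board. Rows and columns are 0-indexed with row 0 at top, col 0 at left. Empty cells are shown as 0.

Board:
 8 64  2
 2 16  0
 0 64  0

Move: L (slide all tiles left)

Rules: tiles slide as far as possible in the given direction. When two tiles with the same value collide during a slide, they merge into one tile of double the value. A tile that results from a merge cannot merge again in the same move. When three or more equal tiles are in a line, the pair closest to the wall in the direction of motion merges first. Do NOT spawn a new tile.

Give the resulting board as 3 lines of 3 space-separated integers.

Slide left:
row 0: [8, 64, 2] -> [8, 64, 2]
row 1: [2, 16, 0] -> [2, 16, 0]
row 2: [0, 64, 0] -> [64, 0, 0]

Answer:  8 64  2
 2 16  0
64  0  0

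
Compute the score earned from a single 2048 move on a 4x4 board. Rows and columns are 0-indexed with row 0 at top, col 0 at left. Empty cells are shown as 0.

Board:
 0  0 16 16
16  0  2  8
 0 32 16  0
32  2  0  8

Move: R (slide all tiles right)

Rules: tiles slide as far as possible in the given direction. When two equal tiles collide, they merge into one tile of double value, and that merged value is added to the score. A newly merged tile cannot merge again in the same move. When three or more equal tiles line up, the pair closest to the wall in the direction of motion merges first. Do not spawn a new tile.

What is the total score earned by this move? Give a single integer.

Answer: 32

Derivation:
Slide right:
row 0: [0, 0, 16, 16] -> [0, 0, 0, 32]  score +32 (running 32)
row 1: [16, 0, 2, 8] -> [0, 16, 2, 8]  score +0 (running 32)
row 2: [0, 32, 16, 0] -> [0, 0, 32, 16]  score +0 (running 32)
row 3: [32, 2, 0, 8] -> [0, 32, 2, 8]  score +0 (running 32)
Board after move:
 0  0  0 32
 0 16  2  8
 0  0 32 16
 0 32  2  8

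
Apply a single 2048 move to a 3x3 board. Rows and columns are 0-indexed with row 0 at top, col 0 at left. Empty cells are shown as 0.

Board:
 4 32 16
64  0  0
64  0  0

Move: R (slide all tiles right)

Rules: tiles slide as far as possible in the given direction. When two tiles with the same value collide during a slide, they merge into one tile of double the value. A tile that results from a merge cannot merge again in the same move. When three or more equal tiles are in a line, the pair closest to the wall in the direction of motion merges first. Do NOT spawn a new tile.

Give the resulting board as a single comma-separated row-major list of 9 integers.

Answer: 4, 32, 16, 0, 0, 64, 0, 0, 64

Derivation:
Slide right:
row 0: [4, 32, 16] -> [4, 32, 16]
row 1: [64, 0, 0] -> [0, 0, 64]
row 2: [64, 0, 0] -> [0, 0, 64]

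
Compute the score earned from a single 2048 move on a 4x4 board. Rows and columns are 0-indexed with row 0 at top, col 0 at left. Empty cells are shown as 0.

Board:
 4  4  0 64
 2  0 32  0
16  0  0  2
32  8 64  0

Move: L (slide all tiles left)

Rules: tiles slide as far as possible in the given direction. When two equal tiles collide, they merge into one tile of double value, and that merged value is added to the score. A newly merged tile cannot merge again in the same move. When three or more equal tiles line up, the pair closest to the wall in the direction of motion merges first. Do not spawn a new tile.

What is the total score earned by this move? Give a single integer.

Answer: 8

Derivation:
Slide left:
row 0: [4, 4, 0, 64] -> [8, 64, 0, 0]  score +8 (running 8)
row 1: [2, 0, 32, 0] -> [2, 32, 0, 0]  score +0 (running 8)
row 2: [16, 0, 0, 2] -> [16, 2, 0, 0]  score +0 (running 8)
row 3: [32, 8, 64, 0] -> [32, 8, 64, 0]  score +0 (running 8)
Board after move:
 8 64  0  0
 2 32  0  0
16  2  0  0
32  8 64  0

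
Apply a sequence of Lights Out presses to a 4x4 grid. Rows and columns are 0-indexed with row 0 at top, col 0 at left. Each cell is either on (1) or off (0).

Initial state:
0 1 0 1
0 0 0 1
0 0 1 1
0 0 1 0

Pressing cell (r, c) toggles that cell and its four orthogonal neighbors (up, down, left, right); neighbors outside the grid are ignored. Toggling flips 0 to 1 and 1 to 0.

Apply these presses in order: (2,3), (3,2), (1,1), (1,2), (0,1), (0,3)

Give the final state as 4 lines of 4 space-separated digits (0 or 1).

Answer: 1 1 1 0
1 1 0 0
0 1 0 0
0 1 0 0

Derivation:
After press 1 at (2,3):
0 1 0 1
0 0 0 0
0 0 0 0
0 0 1 1

After press 2 at (3,2):
0 1 0 1
0 0 0 0
0 0 1 0
0 1 0 0

After press 3 at (1,1):
0 0 0 1
1 1 1 0
0 1 1 0
0 1 0 0

After press 4 at (1,2):
0 0 1 1
1 0 0 1
0 1 0 0
0 1 0 0

After press 5 at (0,1):
1 1 0 1
1 1 0 1
0 1 0 0
0 1 0 0

After press 6 at (0,3):
1 1 1 0
1 1 0 0
0 1 0 0
0 1 0 0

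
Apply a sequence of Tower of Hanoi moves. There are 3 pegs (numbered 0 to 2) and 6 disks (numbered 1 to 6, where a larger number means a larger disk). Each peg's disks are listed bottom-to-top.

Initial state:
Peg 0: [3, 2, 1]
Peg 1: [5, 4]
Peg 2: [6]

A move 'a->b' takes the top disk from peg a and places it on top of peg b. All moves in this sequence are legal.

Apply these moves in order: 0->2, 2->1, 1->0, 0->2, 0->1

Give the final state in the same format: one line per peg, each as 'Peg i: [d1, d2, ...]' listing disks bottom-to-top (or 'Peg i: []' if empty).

After move 1 (0->2):
Peg 0: [3, 2]
Peg 1: [5, 4]
Peg 2: [6, 1]

After move 2 (2->1):
Peg 0: [3, 2]
Peg 1: [5, 4, 1]
Peg 2: [6]

After move 3 (1->0):
Peg 0: [3, 2, 1]
Peg 1: [5, 4]
Peg 2: [6]

After move 4 (0->2):
Peg 0: [3, 2]
Peg 1: [5, 4]
Peg 2: [6, 1]

After move 5 (0->1):
Peg 0: [3]
Peg 1: [5, 4, 2]
Peg 2: [6, 1]

Answer: Peg 0: [3]
Peg 1: [5, 4, 2]
Peg 2: [6, 1]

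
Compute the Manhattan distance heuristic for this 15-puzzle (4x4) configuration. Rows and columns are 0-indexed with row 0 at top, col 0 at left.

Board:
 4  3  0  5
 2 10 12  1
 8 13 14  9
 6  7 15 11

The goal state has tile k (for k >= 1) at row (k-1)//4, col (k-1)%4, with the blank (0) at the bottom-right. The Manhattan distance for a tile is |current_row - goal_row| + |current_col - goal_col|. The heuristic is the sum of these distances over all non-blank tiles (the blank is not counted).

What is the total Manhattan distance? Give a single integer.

Tile 4: at (0,0), goal (0,3), distance |0-0|+|0-3| = 3
Tile 3: at (0,1), goal (0,2), distance |0-0|+|1-2| = 1
Tile 5: at (0,3), goal (1,0), distance |0-1|+|3-0| = 4
Tile 2: at (1,0), goal (0,1), distance |1-0|+|0-1| = 2
Tile 10: at (1,1), goal (2,1), distance |1-2|+|1-1| = 1
Tile 12: at (1,2), goal (2,3), distance |1-2|+|2-3| = 2
Tile 1: at (1,3), goal (0,0), distance |1-0|+|3-0| = 4
Tile 8: at (2,0), goal (1,3), distance |2-1|+|0-3| = 4
Tile 13: at (2,1), goal (3,0), distance |2-3|+|1-0| = 2
Tile 14: at (2,2), goal (3,1), distance |2-3|+|2-1| = 2
Tile 9: at (2,3), goal (2,0), distance |2-2|+|3-0| = 3
Tile 6: at (3,0), goal (1,1), distance |3-1|+|0-1| = 3
Tile 7: at (3,1), goal (1,2), distance |3-1|+|1-2| = 3
Tile 15: at (3,2), goal (3,2), distance |3-3|+|2-2| = 0
Tile 11: at (3,3), goal (2,2), distance |3-2|+|3-2| = 2
Sum: 3 + 1 + 4 + 2 + 1 + 2 + 4 + 4 + 2 + 2 + 3 + 3 + 3 + 0 + 2 = 36

Answer: 36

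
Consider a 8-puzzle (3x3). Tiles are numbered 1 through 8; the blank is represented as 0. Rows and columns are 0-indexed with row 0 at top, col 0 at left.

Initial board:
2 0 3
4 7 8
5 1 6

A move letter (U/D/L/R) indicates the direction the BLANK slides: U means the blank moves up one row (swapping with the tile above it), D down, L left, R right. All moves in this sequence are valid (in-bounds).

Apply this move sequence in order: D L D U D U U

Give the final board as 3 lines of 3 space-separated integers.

Answer: 0 7 3
2 4 8
5 1 6

Derivation:
After move 1 (D):
2 7 3
4 0 8
5 1 6

After move 2 (L):
2 7 3
0 4 8
5 1 6

After move 3 (D):
2 7 3
5 4 8
0 1 6

After move 4 (U):
2 7 3
0 4 8
5 1 6

After move 5 (D):
2 7 3
5 4 8
0 1 6

After move 6 (U):
2 7 3
0 4 8
5 1 6

After move 7 (U):
0 7 3
2 4 8
5 1 6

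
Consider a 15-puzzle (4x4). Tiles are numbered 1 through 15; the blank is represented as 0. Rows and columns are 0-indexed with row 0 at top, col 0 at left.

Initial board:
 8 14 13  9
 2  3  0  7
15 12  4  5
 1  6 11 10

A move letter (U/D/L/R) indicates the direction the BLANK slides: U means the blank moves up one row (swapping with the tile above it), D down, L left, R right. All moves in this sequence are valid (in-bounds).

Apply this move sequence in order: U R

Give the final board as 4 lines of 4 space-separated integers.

Answer:  8 14  9  0
 2  3 13  7
15 12  4  5
 1  6 11 10

Derivation:
After move 1 (U):
 8 14  0  9
 2  3 13  7
15 12  4  5
 1  6 11 10

After move 2 (R):
 8 14  9  0
 2  3 13  7
15 12  4  5
 1  6 11 10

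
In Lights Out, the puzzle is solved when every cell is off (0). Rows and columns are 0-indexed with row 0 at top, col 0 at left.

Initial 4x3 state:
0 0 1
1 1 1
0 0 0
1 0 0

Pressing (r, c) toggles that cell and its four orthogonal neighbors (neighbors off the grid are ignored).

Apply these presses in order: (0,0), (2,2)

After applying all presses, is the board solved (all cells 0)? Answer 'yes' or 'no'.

After press 1 at (0,0):
1 1 1
0 1 1
0 0 0
1 0 0

After press 2 at (2,2):
1 1 1
0 1 0
0 1 1
1 0 1

Lights still on: 8

Answer: no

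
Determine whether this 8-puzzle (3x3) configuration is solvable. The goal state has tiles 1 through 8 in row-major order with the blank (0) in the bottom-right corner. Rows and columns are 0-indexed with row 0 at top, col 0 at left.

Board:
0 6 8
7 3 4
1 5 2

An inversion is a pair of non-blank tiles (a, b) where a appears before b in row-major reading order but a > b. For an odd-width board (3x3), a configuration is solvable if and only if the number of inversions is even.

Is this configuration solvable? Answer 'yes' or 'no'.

Inversions (pairs i<j in row-major order where tile[i] > tile[j] > 0): 21
21 is odd, so the puzzle is not solvable.

Answer: no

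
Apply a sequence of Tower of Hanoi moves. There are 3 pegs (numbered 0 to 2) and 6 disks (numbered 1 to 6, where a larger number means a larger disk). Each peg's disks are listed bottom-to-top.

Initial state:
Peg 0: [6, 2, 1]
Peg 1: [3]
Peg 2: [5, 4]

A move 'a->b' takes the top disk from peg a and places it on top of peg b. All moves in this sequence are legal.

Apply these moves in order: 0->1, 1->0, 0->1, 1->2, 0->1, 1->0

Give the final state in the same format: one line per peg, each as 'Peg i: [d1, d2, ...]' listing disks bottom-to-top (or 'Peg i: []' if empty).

Answer: Peg 0: [6, 2]
Peg 1: [3]
Peg 2: [5, 4, 1]

Derivation:
After move 1 (0->1):
Peg 0: [6, 2]
Peg 1: [3, 1]
Peg 2: [5, 4]

After move 2 (1->0):
Peg 0: [6, 2, 1]
Peg 1: [3]
Peg 2: [5, 4]

After move 3 (0->1):
Peg 0: [6, 2]
Peg 1: [3, 1]
Peg 2: [5, 4]

After move 4 (1->2):
Peg 0: [6, 2]
Peg 1: [3]
Peg 2: [5, 4, 1]

After move 5 (0->1):
Peg 0: [6]
Peg 1: [3, 2]
Peg 2: [5, 4, 1]

After move 6 (1->0):
Peg 0: [6, 2]
Peg 1: [3]
Peg 2: [5, 4, 1]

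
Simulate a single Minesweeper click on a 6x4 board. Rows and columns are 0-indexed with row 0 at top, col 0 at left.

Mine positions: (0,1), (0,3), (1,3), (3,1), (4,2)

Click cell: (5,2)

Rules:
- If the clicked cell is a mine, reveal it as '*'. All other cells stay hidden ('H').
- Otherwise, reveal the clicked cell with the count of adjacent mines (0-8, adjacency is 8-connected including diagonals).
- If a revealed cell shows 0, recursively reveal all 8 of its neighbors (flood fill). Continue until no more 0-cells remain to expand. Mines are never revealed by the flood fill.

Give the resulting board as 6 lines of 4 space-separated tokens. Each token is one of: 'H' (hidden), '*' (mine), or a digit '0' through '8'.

H H H H
H H H H
H H H H
H H H H
H H H H
H H 1 H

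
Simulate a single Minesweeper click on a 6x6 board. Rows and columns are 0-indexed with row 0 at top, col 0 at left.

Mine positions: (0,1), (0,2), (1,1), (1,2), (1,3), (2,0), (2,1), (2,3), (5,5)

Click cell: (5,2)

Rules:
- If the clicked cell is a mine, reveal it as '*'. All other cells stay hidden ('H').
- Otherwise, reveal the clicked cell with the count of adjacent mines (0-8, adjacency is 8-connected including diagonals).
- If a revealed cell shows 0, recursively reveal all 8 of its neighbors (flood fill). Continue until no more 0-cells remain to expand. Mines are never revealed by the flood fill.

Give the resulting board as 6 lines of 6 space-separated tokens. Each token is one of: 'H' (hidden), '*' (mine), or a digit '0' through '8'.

H H H H H H
H H H H H H
H H H H H H
2 2 2 1 1 H
0 0 0 0 1 H
0 0 0 0 1 H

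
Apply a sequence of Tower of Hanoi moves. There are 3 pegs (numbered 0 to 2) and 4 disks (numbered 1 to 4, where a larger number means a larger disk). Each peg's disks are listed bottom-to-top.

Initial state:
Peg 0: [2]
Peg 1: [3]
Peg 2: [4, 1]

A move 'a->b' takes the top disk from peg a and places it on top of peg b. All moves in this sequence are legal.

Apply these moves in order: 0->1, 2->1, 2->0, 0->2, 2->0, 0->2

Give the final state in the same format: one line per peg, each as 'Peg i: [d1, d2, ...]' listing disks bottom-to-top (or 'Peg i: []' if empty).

After move 1 (0->1):
Peg 0: []
Peg 1: [3, 2]
Peg 2: [4, 1]

After move 2 (2->1):
Peg 0: []
Peg 1: [3, 2, 1]
Peg 2: [4]

After move 3 (2->0):
Peg 0: [4]
Peg 1: [3, 2, 1]
Peg 2: []

After move 4 (0->2):
Peg 0: []
Peg 1: [3, 2, 1]
Peg 2: [4]

After move 5 (2->0):
Peg 0: [4]
Peg 1: [3, 2, 1]
Peg 2: []

After move 6 (0->2):
Peg 0: []
Peg 1: [3, 2, 1]
Peg 2: [4]

Answer: Peg 0: []
Peg 1: [3, 2, 1]
Peg 2: [4]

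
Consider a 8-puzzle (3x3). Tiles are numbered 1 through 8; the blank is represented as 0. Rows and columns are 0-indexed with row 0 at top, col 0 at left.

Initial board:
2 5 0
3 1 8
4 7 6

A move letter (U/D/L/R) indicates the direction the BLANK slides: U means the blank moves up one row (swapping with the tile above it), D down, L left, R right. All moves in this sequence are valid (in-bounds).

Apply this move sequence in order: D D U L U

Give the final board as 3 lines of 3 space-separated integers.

Answer: 2 0 8
3 5 1
4 7 6

Derivation:
After move 1 (D):
2 5 8
3 1 0
4 7 6

After move 2 (D):
2 5 8
3 1 6
4 7 0

After move 3 (U):
2 5 8
3 1 0
4 7 6

After move 4 (L):
2 5 8
3 0 1
4 7 6

After move 5 (U):
2 0 8
3 5 1
4 7 6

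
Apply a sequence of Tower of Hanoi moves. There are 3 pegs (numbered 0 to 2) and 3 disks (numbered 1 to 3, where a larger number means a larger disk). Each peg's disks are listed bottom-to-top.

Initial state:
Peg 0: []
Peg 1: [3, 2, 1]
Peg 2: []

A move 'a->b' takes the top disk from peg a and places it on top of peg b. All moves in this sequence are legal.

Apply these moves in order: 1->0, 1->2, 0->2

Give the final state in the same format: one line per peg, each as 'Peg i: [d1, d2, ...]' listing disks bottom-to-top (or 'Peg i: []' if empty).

After move 1 (1->0):
Peg 0: [1]
Peg 1: [3, 2]
Peg 2: []

After move 2 (1->2):
Peg 0: [1]
Peg 1: [3]
Peg 2: [2]

After move 3 (0->2):
Peg 0: []
Peg 1: [3]
Peg 2: [2, 1]

Answer: Peg 0: []
Peg 1: [3]
Peg 2: [2, 1]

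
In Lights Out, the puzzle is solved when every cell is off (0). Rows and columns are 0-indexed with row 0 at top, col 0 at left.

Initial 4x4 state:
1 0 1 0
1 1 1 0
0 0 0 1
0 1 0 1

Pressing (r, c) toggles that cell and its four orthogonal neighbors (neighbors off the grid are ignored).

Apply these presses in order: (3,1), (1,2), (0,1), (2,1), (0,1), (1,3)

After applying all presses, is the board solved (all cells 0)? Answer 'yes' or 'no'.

After press 1 at (3,1):
1 0 1 0
1 1 1 0
0 1 0 1
1 0 1 1

After press 2 at (1,2):
1 0 0 0
1 0 0 1
0 1 1 1
1 0 1 1

After press 3 at (0,1):
0 1 1 0
1 1 0 1
0 1 1 1
1 0 1 1

After press 4 at (2,1):
0 1 1 0
1 0 0 1
1 0 0 1
1 1 1 1

After press 5 at (0,1):
1 0 0 0
1 1 0 1
1 0 0 1
1 1 1 1

After press 6 at (1,3):
1 0 0 1
1 1 1 0
1 0 0 0
1 1 1 1

Lights still on: 10

Answer: no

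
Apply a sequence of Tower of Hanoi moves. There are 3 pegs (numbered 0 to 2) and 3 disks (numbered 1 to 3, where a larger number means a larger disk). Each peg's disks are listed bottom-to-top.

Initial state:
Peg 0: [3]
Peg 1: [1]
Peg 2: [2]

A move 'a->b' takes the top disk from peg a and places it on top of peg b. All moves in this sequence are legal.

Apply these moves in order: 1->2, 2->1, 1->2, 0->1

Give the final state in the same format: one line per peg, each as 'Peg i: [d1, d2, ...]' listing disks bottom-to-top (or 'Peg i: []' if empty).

Answer: Peg 0: []
Peg 1: [3]
Peg 2: [2, 1]

Derivation:
After move 1 (1->2):
Peg 0: [3]
Peg 1: []
Peg 2: [2, 1]

After move 2 (2->1):
Peg 0: [3]
Peg 1: [1]
Peg 2: [2]

After move 3 (1->2):
Peg 0: [3]
Peg 1: []
Peg 2: [2, 1]

After move 4 (0->1):
Peg 0: []
Peg 1: [3]
Peg 2: [2, 1]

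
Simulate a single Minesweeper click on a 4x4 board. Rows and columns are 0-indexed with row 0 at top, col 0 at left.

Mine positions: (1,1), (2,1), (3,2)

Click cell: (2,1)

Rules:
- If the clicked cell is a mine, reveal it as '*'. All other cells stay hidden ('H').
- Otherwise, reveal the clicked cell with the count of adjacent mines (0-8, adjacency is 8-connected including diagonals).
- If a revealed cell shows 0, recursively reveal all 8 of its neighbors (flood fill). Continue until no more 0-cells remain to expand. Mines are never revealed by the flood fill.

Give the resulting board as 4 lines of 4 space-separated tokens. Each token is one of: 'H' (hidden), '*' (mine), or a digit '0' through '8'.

H H H H
H H H H
H * H H
H H H H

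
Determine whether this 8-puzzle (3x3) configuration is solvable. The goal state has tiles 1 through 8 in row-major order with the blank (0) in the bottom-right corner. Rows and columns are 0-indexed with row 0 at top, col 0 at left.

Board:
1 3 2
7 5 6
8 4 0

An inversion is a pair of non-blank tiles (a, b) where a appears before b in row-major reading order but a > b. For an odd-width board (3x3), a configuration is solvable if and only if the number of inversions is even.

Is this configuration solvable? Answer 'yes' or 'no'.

Answer: no

Derivation:
Inversions (pairs i<j in row-major order where tile[i] > tile[j] > 0): 7
7 is odd, so the puzzle is not solvable.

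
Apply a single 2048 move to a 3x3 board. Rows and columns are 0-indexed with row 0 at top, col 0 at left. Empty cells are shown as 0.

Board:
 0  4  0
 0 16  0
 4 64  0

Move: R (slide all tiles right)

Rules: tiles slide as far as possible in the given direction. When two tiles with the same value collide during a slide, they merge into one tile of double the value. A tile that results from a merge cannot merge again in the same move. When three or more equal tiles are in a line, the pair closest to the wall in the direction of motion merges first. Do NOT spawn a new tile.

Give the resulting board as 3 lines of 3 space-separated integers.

Slide right:
row 0: [0, 4, 0] -> [0, 0, 4]
row 1: [0, 16, 0] -> [0, 0, 16]
row 2: [4, 64, 0] -> [0, 4, 64]

Answer:  0  0  4
 0  0 16
 0  4 64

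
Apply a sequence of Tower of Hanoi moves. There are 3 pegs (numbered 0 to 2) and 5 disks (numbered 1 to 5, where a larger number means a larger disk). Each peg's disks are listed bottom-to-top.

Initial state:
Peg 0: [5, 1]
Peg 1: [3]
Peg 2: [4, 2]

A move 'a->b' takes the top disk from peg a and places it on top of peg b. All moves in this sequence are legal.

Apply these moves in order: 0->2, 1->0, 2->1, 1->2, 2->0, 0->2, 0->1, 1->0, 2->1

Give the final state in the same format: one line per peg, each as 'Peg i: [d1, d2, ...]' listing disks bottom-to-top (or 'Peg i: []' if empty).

After move 1 (0->2):
Peg 0: [5]
Peg 1: [3]
Peg 2: [4, 2, 1]

After move 2 (1->0):
Peg 0: [5, 3]
Peg 1: []
Peg 2: [4, 2, 1]

After move 3 (2->1):
Peg 0: [5, 3]
Peg 1: [1]
Peg 2: [4, 2]

After move 4 (1->2):
Peg 0: [5, 3]
Peg 1: []
Peg 2: [4, 2, 1]

After move 5 (2->0):
Peg 0: [5, 3, 1]
Peg 1: []
Peg 2: [4, 2]

After move 6 (0->2):
Peg 0: [5, 3]
Peg 1: []
Peg 2: [4, 2, 1]

After move 7 (0->1):
Peg 0: [5]
Peg 1: [3]
Peg 2: [4, 2, 1]

After move 8 (1->0):
Peg 0: [5, 3]
Peg 1: []
Peg 2: [4, 2, 1]

After move 9 (2->1):
Peg 0: [5, 3]
Peg 1: [1]
Peg 2: [4, 2]

Answer: Peg 0: [5, 3]
Peg 1: [1]
Peg 2: [4, 2]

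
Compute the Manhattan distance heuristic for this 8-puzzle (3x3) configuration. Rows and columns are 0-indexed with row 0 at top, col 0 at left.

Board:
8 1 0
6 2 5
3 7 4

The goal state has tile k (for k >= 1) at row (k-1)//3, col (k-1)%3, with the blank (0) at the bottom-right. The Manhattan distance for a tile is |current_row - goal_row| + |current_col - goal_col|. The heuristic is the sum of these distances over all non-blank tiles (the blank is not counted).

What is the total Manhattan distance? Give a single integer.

Answer: 16

Derivation:
Tile 8: at (0,0), goal (2,1), distance |0-2|+|0-1| = 3
Tile 1: at (0,1), goal (0,0), distance |0-0|+|1-0| = 1
Tile 6: at (1,0), goal (1,2), distance |1-1|+|0-2| = 2
Tile 2: at (1,1), goal (0,1), distance |1-0|+|1-1| = 1
Tile 5: at (1,2), goal (1,1), distance |1-1|+|2-1| = 1
Tile 3: at (2,0), goal (0,2), distance |2-0|+|0-2| = 4
Tile 7: at (2,1), goal (2,0), distance |2-2|+|1-0| = 1
Tile 4: at (2,2), goal (1,0), distance |2-1|+|2-0| = 3
Sum: 3 + 1 + 2 + 1 + 1 + 4 + 1 + 3 = 16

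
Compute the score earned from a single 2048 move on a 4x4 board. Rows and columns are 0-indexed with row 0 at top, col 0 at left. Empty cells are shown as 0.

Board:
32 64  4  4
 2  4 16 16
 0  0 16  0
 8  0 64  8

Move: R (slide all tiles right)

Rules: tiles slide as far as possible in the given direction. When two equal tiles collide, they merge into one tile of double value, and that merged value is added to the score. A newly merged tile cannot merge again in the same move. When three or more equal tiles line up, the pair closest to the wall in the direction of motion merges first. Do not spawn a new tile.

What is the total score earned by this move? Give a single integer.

Answer: 40

Derivation:
Slide right:
row 0: [32, 64, 4, 4] -> [0, 32, 64, 8]  score +8 (running 8)
row 1: [2, 4, 16, 16] -> [0, 2, 4, 32]  score +32 (running 40)
row 2: [0, 0, 16, 0] -> [0, 0, 0, 16]  score +0 (running 40)
row 3: [8, 0, 64, 8] -> [0, 8, 64, 8]  score +0 (running 40)
Board after move:
 0 32 64  8
 0  2  4 32
 0  0  0 16
 0  8 64  8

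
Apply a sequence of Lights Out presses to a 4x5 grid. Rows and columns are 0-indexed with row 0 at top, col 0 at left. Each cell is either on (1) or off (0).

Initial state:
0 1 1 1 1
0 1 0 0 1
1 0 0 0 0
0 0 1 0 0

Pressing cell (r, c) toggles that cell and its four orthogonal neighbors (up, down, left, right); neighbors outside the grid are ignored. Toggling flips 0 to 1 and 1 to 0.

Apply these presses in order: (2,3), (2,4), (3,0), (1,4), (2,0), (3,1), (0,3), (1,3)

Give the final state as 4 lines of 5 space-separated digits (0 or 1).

Answer: 0 1 0 1 1
1 1 1 0 0
1 0 1 1 1
1 0 0 1 1

Derivation:
After press 1 at (2,3):
0 1 1 1 1
0 1 0 1 1
1 0 1 1 1
0 0 1 1 0

After press 2 at (2,4):
0 1 1 1 1
0 1 0 1 0
1 0 1 0 0
0 0 1 1 1

After press 3 at (3,0):
0 1 1 1 1
0 1 0 1 0
0 0 1 0 0
1 1 1 1 1

After press 4 at (1,4):
0 1 1 1 0
0 1 0 0 1
0 0 1 0 1
1 1 1 1 1

After press 5 at (2,0):
0 1 1 1 0
1 1 0 0 1
1 1 1 0 1
0 1 1 1 1

After press 6 at (3,1):
0 1 1 1 0
1 1 0 0 1
1 0 1 0 1
1 0 0 1 1

After press 7 at (0,3):
0 1 0 0 1
1 1 0 1 1
1 0 1 0 1
1 0 0 1 1

After press 8 at (1,3):
0 1 0 1 1
1 1 1 0 0
1 0 1 1 1
1 0 0 1 1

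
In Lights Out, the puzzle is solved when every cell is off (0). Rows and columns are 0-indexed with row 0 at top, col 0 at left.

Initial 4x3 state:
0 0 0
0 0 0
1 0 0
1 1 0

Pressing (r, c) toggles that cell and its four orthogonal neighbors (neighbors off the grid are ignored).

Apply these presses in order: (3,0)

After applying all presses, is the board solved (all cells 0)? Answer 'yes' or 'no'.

Answer: yes

Derivation:
After press 1 at (3,0):
0 0 0
0 0 0
0 0 0
0 0 0

Lights still on: 0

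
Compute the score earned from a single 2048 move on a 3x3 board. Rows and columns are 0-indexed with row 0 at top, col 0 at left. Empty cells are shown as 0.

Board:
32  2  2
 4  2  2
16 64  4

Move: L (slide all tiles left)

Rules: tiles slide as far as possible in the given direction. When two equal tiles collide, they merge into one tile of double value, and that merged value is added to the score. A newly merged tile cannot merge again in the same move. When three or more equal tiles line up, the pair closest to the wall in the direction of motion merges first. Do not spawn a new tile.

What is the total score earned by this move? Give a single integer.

Slide left:
row 0: [32, 2, 2] -> [32, 4, 0]  score +4 (running 4)
row 1: [4, 2, 2] -> [4, 4, 0]  score +4 (running 8)
row 2: [16, 64, 4] -> [16, 64, 4]  score +0 (running 8)
Board after move:
32  4  0
 4  4  0
16 64  4

Answer: 8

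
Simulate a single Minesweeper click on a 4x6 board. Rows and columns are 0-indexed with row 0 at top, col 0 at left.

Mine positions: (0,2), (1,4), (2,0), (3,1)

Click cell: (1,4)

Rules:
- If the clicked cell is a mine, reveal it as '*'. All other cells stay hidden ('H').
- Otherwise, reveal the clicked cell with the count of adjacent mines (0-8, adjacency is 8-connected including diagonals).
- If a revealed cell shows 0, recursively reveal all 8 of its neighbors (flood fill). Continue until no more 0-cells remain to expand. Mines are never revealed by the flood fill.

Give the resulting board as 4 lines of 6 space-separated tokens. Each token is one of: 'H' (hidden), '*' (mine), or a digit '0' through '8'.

H H H H H H
H H H H * H
H H H H H H
H H H H H H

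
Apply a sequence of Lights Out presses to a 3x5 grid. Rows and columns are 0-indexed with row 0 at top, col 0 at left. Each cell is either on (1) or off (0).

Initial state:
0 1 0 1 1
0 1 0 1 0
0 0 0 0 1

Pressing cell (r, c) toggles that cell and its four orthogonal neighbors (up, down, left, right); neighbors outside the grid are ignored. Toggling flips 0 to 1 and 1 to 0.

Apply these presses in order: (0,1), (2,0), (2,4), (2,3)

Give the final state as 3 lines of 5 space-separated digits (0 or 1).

Answer: 1 0 1 1 1
1 0 0 0 1
1 1 1 0 1

Derivation:
After press 1 at (0,1):
1 0 1 1 1
0 0 0 1 0
0 0 0 0 1

After press 2 at (2,0):
1 0 1 1 1
1 0 0 1 0
1 1 0 0 1

After press 3 at (2,4):
1 0 1 1 1
1 0 0 1 1
1 1 0 1 0

After press 4 at (2,3):
1 0 1 1 1
1 0 0 0 1
1 1 1 0 1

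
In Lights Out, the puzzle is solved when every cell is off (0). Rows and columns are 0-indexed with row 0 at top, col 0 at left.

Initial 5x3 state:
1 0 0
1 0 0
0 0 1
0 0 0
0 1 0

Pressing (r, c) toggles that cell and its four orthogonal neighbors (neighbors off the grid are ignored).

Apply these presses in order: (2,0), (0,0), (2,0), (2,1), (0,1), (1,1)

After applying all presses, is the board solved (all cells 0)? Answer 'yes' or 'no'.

After press 1 at (2,0):
1 0 0
0 0 0
1 1 1
1 0 0
0 1 0

After press 2 at (0,0):
0 1 0
1 0 0
1 1 1
1 0 0
0 1 0

After press 3 at (2,0):
0 1 0
0 0 0
0 0 1
0 0 0
0 1 0

After press 4 at (2,1):
0 1 0
0 1 0
1 1 0
0 1 0
0 1 0

After press 5 at (0,1):
1 0 1
0 0 0
1 1 0
0 1 0
0 1 0

After press 6 at (1,1):
1 1 1
1 1 1
1 0 0
0 1 0
0 1 0

Lights still on: 9

Answer: no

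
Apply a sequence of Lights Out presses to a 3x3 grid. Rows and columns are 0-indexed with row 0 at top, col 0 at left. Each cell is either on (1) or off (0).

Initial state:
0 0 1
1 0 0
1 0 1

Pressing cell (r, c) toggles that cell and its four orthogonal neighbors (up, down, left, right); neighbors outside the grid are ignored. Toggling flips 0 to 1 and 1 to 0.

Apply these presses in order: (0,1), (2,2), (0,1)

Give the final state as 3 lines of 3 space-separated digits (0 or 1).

After press 1 at (0,1):
1 1 0
1 1 0
1 0 1

After press 2 at (2,2):
1 1 0
1 1 1
1 1 0

After press 3 at (0,1):
0 0 1
1 0 1
1 1 0

Answer: 0 0 1
1 0 1
1 1 0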